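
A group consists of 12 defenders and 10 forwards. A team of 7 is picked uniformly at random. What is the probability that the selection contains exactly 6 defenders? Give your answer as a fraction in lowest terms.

35/646

There are C(22,7) = 170544 ways to choose 7 from 22.
Selections with exactly 6 defenders: choose 6 of the 12 defenders and 1 of the 10 forwards, C(12,6)·C(10,1) = 924·10 = 9240.
Probability = 9240/170544 = 35/646.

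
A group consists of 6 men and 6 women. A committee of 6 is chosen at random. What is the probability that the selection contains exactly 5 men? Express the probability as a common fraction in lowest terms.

There are C(12,6) = 924 ways to choose 6 from 12.
Selections with exactly 5 men: choose 5 of the 6 men and 1 of the 6 women, C(6,5)·C(6,1) = 6·6 = 36.
Probability = 36/924 = 3/77.

3/77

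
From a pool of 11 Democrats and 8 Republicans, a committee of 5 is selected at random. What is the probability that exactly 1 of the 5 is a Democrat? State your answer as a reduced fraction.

The sample space is all 5-subsets of the 19: C(19,5) = 11628.
Selections with exactly 1 Democrat: choose 1 of the 11 Democrats and 4 of the 8 Republicans, C(11,1)·C(8,4) = 11·70 = 770.
Probability = 770/11628 = 385/5814.

385/5814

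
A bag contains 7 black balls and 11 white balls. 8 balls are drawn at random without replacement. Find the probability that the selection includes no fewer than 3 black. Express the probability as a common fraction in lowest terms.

There are C(18,8) = 43758 ways to choose the 8.
Count the complement (fewer than 3 black): C(7,0)·C(11,8) + C(7,1)·C(11,7) + C(7,2)·C(11,6) = 165 + 2310 + 9702 = 12177.
Probability = 1 − 12177/43758 = 31581/43758 = 319/442.

319/442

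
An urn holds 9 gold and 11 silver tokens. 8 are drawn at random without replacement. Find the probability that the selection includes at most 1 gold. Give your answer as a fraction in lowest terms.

11/442

There are C(20,8) = 125970 ways to choose the 8.
Favorable selections (at most 1 gold): C(9,0)·C(11,8) + C(9,1)·C(11,7) = 165 + 2970 = 3135.
Probability = 3135/125970 = 11/442.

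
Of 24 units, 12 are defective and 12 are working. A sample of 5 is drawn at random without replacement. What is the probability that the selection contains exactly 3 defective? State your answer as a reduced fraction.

Total number of selections: C(24,5) = 42504.
Selections with exactly 3 defective: choose 3 of the 12 defective and 2 of the 12 working, C(12,3)·C(12,2) = 220·66 = 14520.
Probability = 14520/42504 = 55/161.

55/161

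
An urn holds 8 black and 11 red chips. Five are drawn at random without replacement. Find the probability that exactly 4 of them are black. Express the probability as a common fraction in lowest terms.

385/5814

Total number of selections: C(19,5) = 11628.
Selections with exactly 4 black: choose 4 of the 8 black and 1 of the 11 red, C(8,4)·C(11,1) = 70·11 = 770.
Probability = 770/11628 = 385/5814.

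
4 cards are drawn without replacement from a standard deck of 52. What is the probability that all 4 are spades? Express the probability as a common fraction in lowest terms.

11/4165

There are C(52,4) = 270725 possible 4-card hands.
Hands that are all spades: C(13,4) = 715.
Probability = 715/270725 = 11/4165.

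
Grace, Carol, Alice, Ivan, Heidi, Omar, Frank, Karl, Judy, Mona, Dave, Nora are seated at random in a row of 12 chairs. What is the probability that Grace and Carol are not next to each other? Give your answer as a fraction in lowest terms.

There are 12! = 479001600 arrangements.
Arrangements with Grace and Carol adjacent: 2·11! = 79833600.
So not adjacent: 479001600 − 79833600 = 399168000, probability 399168000/479001600 = 5/6.

5/6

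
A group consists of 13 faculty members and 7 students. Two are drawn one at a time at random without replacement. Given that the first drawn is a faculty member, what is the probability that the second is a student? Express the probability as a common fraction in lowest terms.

After removing one faculty member, 19 remain: 12 faculty members and 7 students.
So the probability the next is a student is 7/19.

7/19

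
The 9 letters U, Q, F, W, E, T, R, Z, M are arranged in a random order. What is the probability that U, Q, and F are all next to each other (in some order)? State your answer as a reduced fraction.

There are 9! = 362880 arrangements.
Treat the three as one block: 7! placements × 3! orders within the block = 5040·6 = 30240.
Probability = 30240/362880 = 1/12.

1/12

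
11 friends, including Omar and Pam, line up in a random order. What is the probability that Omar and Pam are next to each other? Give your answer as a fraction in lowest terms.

There are 11! = 39916800 arrangements.
Treat Omar and Pam as a block: 10! arrangements of the blocks × 2 orders within the block = 2·3628800 = 7257600.
Probability = 7257600/39916800 = 2/11.

2/11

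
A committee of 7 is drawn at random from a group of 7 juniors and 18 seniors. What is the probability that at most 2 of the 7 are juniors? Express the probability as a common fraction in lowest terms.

Total selections: C(25,7) = 480700.
Favorable selections (at most 2 juniors): C(7,0)·C(18,7) + C(7,1)·C(18,6) + C(7,2)·C(18,5) = 31824 + 129948 + 179928 = 341700.
Probability = 341700/480700 = 3417/4807.

3417/4807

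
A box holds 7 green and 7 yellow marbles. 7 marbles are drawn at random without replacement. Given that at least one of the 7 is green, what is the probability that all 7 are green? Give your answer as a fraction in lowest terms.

Work in counts. Selections with at least one green: C(14,7) − C(7,7) = 3432 − 1 = 3431.
Of those, selections where all 7 are green: C(7,7) = 1.
Conditional probability = 1/3431.

1/3431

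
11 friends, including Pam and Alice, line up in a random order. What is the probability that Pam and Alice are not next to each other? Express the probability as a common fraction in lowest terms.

9/11

There are 11! = 39916800 arrangements.
Arrangements with Pam and Alice adjacent: 2·10! = 7257600.
So not adjacent: 39916800 − 7257600 = 32659200, probability 32659200/39916800 = 9/11.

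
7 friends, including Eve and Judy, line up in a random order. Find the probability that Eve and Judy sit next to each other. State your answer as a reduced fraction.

There are 7! = 5040 arrangements.
Treat Eve and Judy as a block: 6! arrangements of the blocks × 2 orders within the block = 2·720 = 1440.
Probability = 1440/5040 = 2/7.

2/7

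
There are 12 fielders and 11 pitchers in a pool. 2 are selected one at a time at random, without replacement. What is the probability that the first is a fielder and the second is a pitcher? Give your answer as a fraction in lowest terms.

Multiply the conditional probabilities at each draw: 12/23 · 11/22 = 132/506 = 6/23.

6/23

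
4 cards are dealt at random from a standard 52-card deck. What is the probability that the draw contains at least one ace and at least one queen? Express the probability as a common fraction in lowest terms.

1332/20825

There are C(52,4) = 270725 possible draws.
By inclusion-exclusion on the complements, draws missing all aces or all queens: C(48,4) + C(48,4) − C(44,4) = 194580 + 194580 − 135751 = 253409.
So draws with at least one of each: 270725 − 253409 = 17316, probability 17316/270725 = 1332/20825.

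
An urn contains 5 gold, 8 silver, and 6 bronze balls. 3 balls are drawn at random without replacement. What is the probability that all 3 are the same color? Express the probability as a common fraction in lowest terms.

86/969

There are C(19,3) = 969 ways to draw 3 balls.
All same color: C(5,3) + C(8,3) + C(6,3) = 10 + 56 + 20 = 86.
Probability = 86/969.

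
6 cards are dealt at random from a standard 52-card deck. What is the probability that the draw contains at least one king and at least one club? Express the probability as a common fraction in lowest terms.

6772177/20358520

There are C(52,6) = 20358520 possible draws.
By inclusion-exclusion on the complements, draws missing all kings or all clubs: C(48,6) + C(39,6) − C(36,6) = 12271512 + 3262623 − 1947792 = 13586343.
So draws with at least one of each: 20358520 − 13586343 = 6772177, probability 6772177/20358520.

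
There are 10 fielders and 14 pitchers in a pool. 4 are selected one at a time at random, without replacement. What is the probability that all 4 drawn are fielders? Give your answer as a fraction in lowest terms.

5/253

Multiply the conditional probabilities at each draw: 10/24 · 9/23 · 8/22 · 7/21 = 5040/255024 = 5/253.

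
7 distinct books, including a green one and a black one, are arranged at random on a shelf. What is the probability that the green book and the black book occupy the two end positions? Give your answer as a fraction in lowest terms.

1/21

There are 7! = 5040 arrangements.
Place the green book and the black book at the ends in 2 ways, arrange the remaining 5 in 5! = 120 ways: 2·120 = 240.
Probability = 240/5040 = 1/21.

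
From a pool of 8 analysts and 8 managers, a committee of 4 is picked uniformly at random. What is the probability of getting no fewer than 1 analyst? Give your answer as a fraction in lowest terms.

25/26

Total selections: C(16,4) = 1820.
The complement is all 4 are managers: C(8,4) = 70.
Probability = 1 − 70/1820 = 1750/1820 = 25/26.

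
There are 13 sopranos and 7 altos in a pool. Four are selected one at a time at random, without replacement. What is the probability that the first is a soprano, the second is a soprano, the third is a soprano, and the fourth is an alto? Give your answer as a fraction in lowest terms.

Multiply the conditional probabilities at each draw: 13/20 · 12/19 · 11/18 · 7/17 = 12012/116280 = 1001/9690.

1001/9690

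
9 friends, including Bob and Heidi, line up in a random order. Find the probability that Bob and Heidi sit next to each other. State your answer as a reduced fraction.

There are 9! = 362880 arrangements.
Treat Bob and Heidi as a block: 8! arrangements of the blocks × 2 orders within the block = 2·40320 = 80640.
Probability = 80640/362880 = 2/9.

2/9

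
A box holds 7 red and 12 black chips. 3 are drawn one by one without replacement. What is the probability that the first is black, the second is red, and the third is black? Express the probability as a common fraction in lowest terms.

Multiply the conditional probabilities at each draw: 12/19 · 7/18 · 11/17 = 924/5814 = 154/969.

154/969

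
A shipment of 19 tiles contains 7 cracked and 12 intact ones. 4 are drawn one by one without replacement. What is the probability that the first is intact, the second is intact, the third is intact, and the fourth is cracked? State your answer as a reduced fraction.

385/3876

Multiply the conditional probabilities at each draw: 12/19 · 11/18 · 10/17 · 7/16 = 9240/93024 = 385/3876.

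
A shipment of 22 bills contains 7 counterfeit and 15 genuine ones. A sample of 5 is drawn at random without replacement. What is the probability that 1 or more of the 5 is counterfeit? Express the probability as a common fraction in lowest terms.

There are C(22,5) = 26334 ways to choose the 5.
The complement is all 5 are genuine: C(15,5) = 3003.
Probability = 1 − 3003/26334 = 23331/26334 = 101/114.

101/114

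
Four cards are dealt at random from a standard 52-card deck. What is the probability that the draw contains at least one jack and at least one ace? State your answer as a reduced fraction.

There are C(52,4) = 270725 possible draws.
By inclusion-exclusion on the complements, draws missing all jacks or all aces: C(48,4) + C(48,4) − C(44,4) = 194580 + 194580 − 135751 = 253409.
So draws with at least one of each: 270725 − 253409 = 17316, probability 17316/270725 = 1332/20825.

1332/20825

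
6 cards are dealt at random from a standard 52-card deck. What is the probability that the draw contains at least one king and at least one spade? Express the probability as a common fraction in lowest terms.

6772177/20358520

There are C(52,6) = 20358520 possible draws.
By inclusion-exclusion on the complements, draws missing all kings or all spades: C(48,6) + C(39,6) − C(36,6) = 12271512 + 3262623 − 1947792 = 13586343.
So draws with at least one of each: 20358520 − 13586343 = 6772177, probability 6772177/20358520.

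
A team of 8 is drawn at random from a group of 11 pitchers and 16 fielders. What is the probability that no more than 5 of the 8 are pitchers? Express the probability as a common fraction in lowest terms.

Total selections: C(27,8) = 2220075.
Count the complement (more than 5 pitchers): C(11,6)·C(16,2) + C(11,7)·C(16,1) + C(11,8)·C(16,0) = 55440 + 5280 + 165 = 60885.
Probability = 1 − 60885/2220075 = 2159190/2220075 = 1454/1495.

1454/1495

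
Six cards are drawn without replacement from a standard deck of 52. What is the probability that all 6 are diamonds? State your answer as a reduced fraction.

33/391510

There are C(52,6) = 20358520 possible 6-card hands.
Hands that are all diamonds: C(13,6) = 1716.
Probability = 1716/20358520 = 33/391510.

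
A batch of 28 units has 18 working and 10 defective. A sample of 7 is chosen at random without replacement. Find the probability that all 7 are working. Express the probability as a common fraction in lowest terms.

34/1265

There are C(28,7) = 1184040 possible selections.
Selections with all working: C(18,7) = 31824.
Probability = 31824/1184040 = 34/1265.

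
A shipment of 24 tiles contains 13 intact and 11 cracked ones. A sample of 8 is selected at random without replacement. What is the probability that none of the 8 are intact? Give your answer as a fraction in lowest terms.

There are C(24,8) = 735471 possible selections.
Selections with no intact (all cracked): C(11,8) = 165.
Probability = 165/735471 = 5/22287.

5/22287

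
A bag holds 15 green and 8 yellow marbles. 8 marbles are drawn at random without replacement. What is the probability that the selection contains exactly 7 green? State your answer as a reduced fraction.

780/7429

The sample space is all 8-subsets of the 23: C(23,8) = 490314.
Selections with exactly 7 green: choose 7 of the 15 green and 1 of the 8 yellow, C(15,7)·C(8,1) = 6435·8 = 51480.
Probability = 51480/490314 = 780/7429.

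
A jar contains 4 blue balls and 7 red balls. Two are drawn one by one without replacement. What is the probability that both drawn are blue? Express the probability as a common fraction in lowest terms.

Multiply the conditional probabilities at each draw: 4/11 · 3/10 = 12/110 = 6/55.

6/55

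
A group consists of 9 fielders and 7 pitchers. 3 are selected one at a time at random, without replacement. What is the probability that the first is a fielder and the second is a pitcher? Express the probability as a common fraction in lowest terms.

21/80

Multiply the conditional probabilities at each draw: 9/16 · 7/15 = 63/240 = 21/80.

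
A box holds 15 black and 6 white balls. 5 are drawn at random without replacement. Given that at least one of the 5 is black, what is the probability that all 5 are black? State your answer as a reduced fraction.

Work in counts. Selections with at least one black: C(21,5) − C(6,5) = 20349 − 6 = 20343.
Of those, selections where all 5 are black: C(15,5) = 3003.
Conditional probability = 3003/20343 = 1001/6781.

1001/6781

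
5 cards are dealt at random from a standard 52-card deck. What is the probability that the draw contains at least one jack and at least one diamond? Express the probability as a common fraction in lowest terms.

There are C(52,5) = 2598960 possible draws.
By inclusion-exclusion on the complements, draws missing all jacks or all diamonds: C(48,5) + C(39,5) − C(36,5) = 1712304 + 575757 − 376992 = 1911069.
So draws with at least one of each: 2598960 − 1911069 = 687891, probability 687891/2598960 = 229297/866320.

229297/866320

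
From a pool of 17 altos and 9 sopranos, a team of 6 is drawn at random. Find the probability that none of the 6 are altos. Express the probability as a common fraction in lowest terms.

6/16445

There are C(26,6) = 230230 possible selections.
Selections with no altos (all sopranos): C(9,6) = 84.
Probability = 84/230230 = 6/16445.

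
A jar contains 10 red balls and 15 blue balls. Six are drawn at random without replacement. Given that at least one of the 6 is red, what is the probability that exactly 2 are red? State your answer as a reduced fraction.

Work in counts. Selections with at least one red: C(25,6) − C(15,6) = 177100 − 5005 = 172095.
Of those, selections where exactly 2 are red: C(10,2)·C(15,4) = 45·1365 = 61425.
Conditional probability = 61425/172095 = 585/1639.

585/1639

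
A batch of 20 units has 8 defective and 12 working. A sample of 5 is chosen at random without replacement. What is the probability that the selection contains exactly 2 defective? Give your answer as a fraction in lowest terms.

The sample space is all 5-subsets of the 20: C(20,5) = 15504.
Selections with exactly 2 defective: choose 2 of the 8 defective and 3 of the 12 working, C(8,2)·C(12,3) = 28·220 = 6160.
Probability = 6160/15504 = 385/969.

385/969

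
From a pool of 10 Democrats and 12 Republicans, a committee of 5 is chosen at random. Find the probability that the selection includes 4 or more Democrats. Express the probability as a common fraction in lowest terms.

There are C(22,5) = 26334 ways to choose the 5.
Favorable selections (4 or more Democrats): C(10,4)·C(12,1) + C(10,5)·C(12,0) = 2520 + 252 = 2772.
Probability = 2772/26334 = 2/19.

2/19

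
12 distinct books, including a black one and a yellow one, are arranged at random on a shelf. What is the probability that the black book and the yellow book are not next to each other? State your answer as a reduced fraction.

There are 12! = 479001600 arrangements.
Arrangements with the black book and the yellow book adjacent: 2·11! = 79833600.
So not adjacent: 479001600 − 79833600 = 399168000, probability 399168000/479001600 = 5/6.

5/6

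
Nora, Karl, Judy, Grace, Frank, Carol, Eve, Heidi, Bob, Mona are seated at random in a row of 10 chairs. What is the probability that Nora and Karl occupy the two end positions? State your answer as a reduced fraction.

1/45

There are 10! = 3628800 arrangements.
Place Nora and Karl at the ends in 2 ways, arrange the remaining 8 in 8! = 40320 ways: 2·40320 = 80640.
Probability = 80640/3628800 = 1/45.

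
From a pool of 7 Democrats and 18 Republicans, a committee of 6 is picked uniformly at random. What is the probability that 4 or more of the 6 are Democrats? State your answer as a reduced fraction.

41/1265

There are C(25,6) = 177100 ways to choose the 6.
Favorable selections (4 or more Democrats): C(7,4)·C(18,2) + C(7,5)·C(18,1) + C(7,6)·C(18,0) = 5355 + 378 + 7 = 5740.
Probability = 5740/177100 = 41/1265.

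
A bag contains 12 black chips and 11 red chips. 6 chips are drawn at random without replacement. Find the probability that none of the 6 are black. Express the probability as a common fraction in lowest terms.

There are C(23,6) = 100947 possible selections.
Selections with no black (all red): C(11,6) = 462.
Probability = 462/100947 = 2/437.

2/437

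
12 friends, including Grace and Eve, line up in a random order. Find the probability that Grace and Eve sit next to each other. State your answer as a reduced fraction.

1/6

There are 12! = 479001600 arrangements.
Treat Grace and Eve as a block: 11! arrangements of the blocks × 2 orders within the block = 2·39916800 = 79833600.
Probability = 79833600/479001600 = 1/6.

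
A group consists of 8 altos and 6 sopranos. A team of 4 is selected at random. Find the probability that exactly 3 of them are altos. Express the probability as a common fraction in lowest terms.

48/143

There are C(14,4) = 1001 ways to choose 4 from 14.
Selections with exactly 3 altos: choose 3 of the 8 altos and 1 of the 6 sopranos, C(8,3)·C(6,1) = 56·6 = 336.
Probability = 336/1001 = 48/143.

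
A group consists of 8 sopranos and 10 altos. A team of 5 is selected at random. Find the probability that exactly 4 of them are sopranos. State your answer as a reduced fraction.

25/306

Total number of selections: C(18,5) = 8568.
Selections with exactly 4 sopranos: choose 4 of the 8 sopranos and 1 of the 10 altos, C(8,4)·C(10,1) = 70·10 = 700.
Probability = 700/8568 = 25/306.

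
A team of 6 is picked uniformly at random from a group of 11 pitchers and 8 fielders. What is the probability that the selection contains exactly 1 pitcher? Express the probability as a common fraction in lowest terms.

22/969

There are C(19,6) = 27132 ways to choose 6 from 19.
Selections with exactly 1 pitcher: choose 1 of the 11 pitchers and 5 of the 8 fielders, C(11,1)·C(8,5) = 11·56 = 616.
Probability = 616/27132 = 22/969.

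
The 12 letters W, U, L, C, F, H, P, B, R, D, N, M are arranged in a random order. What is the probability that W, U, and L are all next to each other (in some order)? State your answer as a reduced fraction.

There are 12! = 479001600 arrangements.
Treat the three as one block: 10! placements × 3! orders within the block = 3628800·6 = 21772800.
Probability = 21772800/479001600 = 1/22.

1/22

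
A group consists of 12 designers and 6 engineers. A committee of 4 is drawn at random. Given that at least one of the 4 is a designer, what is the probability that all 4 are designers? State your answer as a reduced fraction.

Work in counts. Selections with at least one designer: C(18,4) − C(6,4) = 3060 − 15 = 3045.
Of those, selections where all 4 are designers: C(12,4) = 495.
Conditional probability = 495/3045 = 33/203.

33/203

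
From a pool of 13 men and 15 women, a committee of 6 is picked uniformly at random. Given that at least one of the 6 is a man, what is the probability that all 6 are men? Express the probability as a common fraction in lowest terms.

132/28595

Work in counts. Selections with at least one man: C(28,6) − C(15,6) = 376740 − 5005 = 371735.
Of those, selections where all 6 are men: C(13,6) = 1716.
Conditional probability = 1716/371735 = 132/28595.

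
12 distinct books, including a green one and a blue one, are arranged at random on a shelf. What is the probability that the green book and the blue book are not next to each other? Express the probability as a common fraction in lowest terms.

There are 12! = 479001600 arrangements.
Arrangements with the green book and the blue book adjacent: 2·11! = 79833600.
So not adjacent: 479001600 − 79833600 = 399168000, probability 399168000/479001600 = 5/6.

5/6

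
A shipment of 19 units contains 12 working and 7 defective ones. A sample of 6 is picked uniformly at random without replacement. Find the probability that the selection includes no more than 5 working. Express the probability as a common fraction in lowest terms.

312/323

There are C(19,6) = 27132 ways to choose the 6.
The complement is exactly 6 working: C(12,6)·C(7,0) = 924.
Probability = 1 − 924/27132 = 26208/27132 = 312/323.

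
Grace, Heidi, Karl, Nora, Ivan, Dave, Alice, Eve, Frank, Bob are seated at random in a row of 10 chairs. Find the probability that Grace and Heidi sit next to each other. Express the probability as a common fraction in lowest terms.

1/5

There are 10! = 3628800 arrangements.
Treat Grace and Heidi as a block: 9! arrangements of the blocks × 2 orders within the block = 2·362880 = 725760.
Probability = 725760/3628800 = 1/5.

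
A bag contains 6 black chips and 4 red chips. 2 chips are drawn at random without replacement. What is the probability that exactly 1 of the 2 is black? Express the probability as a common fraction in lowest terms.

There are C(10,2) = 45 ways to choose 2 from 10.
Selections with exactly 1 black: choose 1 of the 6 black and 1 of the 4 red, C(6,1)·C(4,1) = 6·4 = 24.
Probability = 24/45 = 8/15.

8/15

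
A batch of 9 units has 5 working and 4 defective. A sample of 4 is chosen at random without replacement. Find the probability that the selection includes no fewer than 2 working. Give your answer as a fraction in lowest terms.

There are C(9,4) = 126 ways to choose the 4.
Count the complement (fewer than 2 working): C(5,0)·C(4,4) + C(5,1)·C(4,3) = 1 + 20 = 21.
Probability = 1 − 21/126 = 105/126 = 5/6.

5/6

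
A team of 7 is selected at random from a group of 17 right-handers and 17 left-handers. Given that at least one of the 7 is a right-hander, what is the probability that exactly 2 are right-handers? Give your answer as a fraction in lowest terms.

Work in counts. Selections with at least one right-hander: C(34,7) − C(17,7) = 5379616 − 19448 = 5360168.
Of those, selections where exactly 2 are right-handers: C(17,2)·C(17,5) = 136·6188 = 841568.
Conditional probability = 841568/5360168 = 6188/39413.

6188/39413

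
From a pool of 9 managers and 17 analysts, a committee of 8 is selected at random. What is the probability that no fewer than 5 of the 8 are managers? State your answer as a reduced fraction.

3909/62491

Total selections: C(26,8) = 1562275.
Favorable selections (no fewer than 5 managers): C(9,5)·C(17,3) + C(9,6)·C(17,2) + C(9,7)·C(17,1) + C(9,8)·C(17,0) = 85680 + 11424 + 612 + 9 = 97725.
Probability = 97725/1562275 = 3909/62491.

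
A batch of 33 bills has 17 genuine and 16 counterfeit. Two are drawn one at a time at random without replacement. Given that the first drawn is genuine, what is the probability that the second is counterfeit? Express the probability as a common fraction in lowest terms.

1/2

After removing one genuine, 32 remain: 16 genuine and 16 counterfeit.
So the probability the next is counterfeit is 16/32 = 1/2.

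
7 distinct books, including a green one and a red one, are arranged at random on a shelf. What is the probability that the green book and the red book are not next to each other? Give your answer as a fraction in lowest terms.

5/7

There are 7! = 5040 arrangements.
Arrangements with the green book and the red book adjacent: 2·6! = 1440.
So not adjacent: 5040 − 1440 = 3600, probability 3600/5040 = 5/7.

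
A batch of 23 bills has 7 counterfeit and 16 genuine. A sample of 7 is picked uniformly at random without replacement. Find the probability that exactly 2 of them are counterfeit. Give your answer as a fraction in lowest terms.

There are C(23,7) = 245157 ways to choose 7 from 23.
Selections with exactly 2 counterfeit: choose 2 of the 7 counterfeit and 5 of the 16 genuine, C(7,2)·C(16,5) = 21·4368 = 91728.
Probability = 91728/245157 = 30576/81719.

30576/81719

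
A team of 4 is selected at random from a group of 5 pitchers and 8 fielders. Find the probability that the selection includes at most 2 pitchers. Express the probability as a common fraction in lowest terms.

126/143

There are C(13,4) = 715 ways to choose the 4.
Count the complement (more than 2 pitchers): C(5,3)·C(8,1) + C(5,4)·C(8,0) = 80 + 5 = 85.
Probability = 1 − 85/715 = 630/715 = 126/143.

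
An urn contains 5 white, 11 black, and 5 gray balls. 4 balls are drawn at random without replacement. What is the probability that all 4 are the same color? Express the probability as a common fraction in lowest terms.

68/1197

There are C(21,4) = 5985 ways to draw 4 balls.
All same color: C(5,4) + C(11,4) + C(5,4) = 5 + 330 + 5 = 340.
Probability = 340/5985 = 68/1197.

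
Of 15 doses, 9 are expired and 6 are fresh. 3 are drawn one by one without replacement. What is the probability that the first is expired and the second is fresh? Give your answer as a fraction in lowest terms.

9/35

Multiply the conditional probabilities at each draw: 9/15 · 6/14 = 54/210 = 9/35.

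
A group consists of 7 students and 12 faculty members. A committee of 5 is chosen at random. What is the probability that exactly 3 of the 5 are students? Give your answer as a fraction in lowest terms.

385/1938

The sample space is all 5-subsets of the 19: C(19,5) = 11628.
Selections with exactly 3 students: choose 3 of the 7 students and 2 of the 12 faculty members, C(7,3)·C(12,2) = 35·66 = 2310.
Probability = 2310/11628 = 385/1938.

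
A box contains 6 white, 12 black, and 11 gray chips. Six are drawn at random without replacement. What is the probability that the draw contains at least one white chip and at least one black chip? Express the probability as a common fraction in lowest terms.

51737/67860

There are C(29,6) = 475020 possible draws.
By inclusion-exclusion on the complements, draws missing all white or all black: C(23,6) + C(17,6) − C(11,6) = 100947 + 12376 − 462 = 112861.
So draws with at least one of each: 475020 − 112861 = 362159, probability 362159/475020 = 51737/67860.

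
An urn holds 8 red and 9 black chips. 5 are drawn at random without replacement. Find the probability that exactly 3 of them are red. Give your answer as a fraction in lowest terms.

72/221

Total number of selections: C(17,5) = 6188.
Selections with exactly 3 red: choose 3 of the 8 red and 2 of the 9 black, C(8,3)·C(9,2) = 56·36 = 2016.
Probability = 2016/6188 = 72/221.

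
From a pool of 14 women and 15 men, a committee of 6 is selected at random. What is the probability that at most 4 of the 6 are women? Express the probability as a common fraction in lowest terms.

Total selections: C(29,6) = 475020.
Favorable selections (at most 4 women): C(14,0)·C(15,6) + C(14,1)·C(15,5) + C(14,2)·C(15,4) + C(14,3)·C(15,3) + C(14,4)·C(15,2) = 5005 + 42042 + 124215 + 165620 + 105105 = 441987.
Probability = 441987/475020 = 1619/1740.

1619/1740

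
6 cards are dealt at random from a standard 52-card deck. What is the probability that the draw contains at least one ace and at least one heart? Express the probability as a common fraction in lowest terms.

6772177/20358520

There are C(52,6) = 20358520 possible draws.
By inclusion-exclusion on the complements, draws missing all aces or all hearts: C(48,6) + C(39,6) − C(36,6) = 12271512 + 3262623 − 1947792 = 13586343.
So draws with at least one of each: 20358520 − 13586343 = 6772177, probability 6772177/20358520.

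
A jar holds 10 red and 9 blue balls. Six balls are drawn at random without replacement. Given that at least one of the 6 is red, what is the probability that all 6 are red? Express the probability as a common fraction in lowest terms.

Work in counts. Selections with at least one red: C(19,6) − C(9,6) = 27132 − 84 = 27048.
Of those, selections where all 6 are red: C(10,6) = 210.
Conditional probability = 210/27048 = 5/644.

5/644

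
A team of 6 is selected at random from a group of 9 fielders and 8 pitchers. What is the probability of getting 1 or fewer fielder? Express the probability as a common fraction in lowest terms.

There are C(17,6) = 12376 ways to choose the 6.
Favorable selections (1 or fewer fielder): C(9,0)·C(8,6) + C(9,1)·C(8,5) = 28 + 504 = 532.
Probability = 532/12376 = 19/442.

19/442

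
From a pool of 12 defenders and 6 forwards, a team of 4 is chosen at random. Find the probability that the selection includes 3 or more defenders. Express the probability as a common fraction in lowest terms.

Total selections: C(18,4) = 3060.
Favorable selections (3 or more defenders): C(12,3)·C(6,1) + C(12,4)·C(6,0) = 1320 + 495 = 1815.
Probability = 1815/3060 = 121/204.

121/204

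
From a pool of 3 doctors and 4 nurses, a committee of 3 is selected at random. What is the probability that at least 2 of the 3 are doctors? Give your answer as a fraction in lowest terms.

13/35

Total selections: C(7,3) = 35.
Favorable selections (at least 2 doctors): C(3,2)·C(4,1) + C(3,3)·C(4,0) = 12 + 1 = 13.
Probability = 13/35.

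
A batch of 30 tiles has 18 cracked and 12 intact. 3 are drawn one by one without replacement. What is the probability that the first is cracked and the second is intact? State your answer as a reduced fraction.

36/145

Multiply the conditional probabilities at each draw: 18/30 · 12/29 = 216/870 = 36/145.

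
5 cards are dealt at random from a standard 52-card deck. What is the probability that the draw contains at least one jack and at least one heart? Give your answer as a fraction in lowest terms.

229297/866320

There are C(52,5) = 2598960 possible draws.
By inclusion-exclusion on the complements, draws missing all jacks or all hearts: C(48,5) + C(39,5) − C(36,5) = 1712304 + 575757 − 376992 = 1911069.
So draws with at least one of each: 2598960 − 1911069 = 687891, probability 687891/2598960 = 229297/866320.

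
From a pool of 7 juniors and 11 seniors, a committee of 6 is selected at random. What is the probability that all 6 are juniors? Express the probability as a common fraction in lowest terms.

There are C(18,6) = 18564 possible selections.
Selections with all juniors: C(7,6) = 7.
Probability = 7/18564 = 1/2652.

1/2652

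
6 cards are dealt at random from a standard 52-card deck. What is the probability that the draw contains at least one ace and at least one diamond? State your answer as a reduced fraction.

6772177/20358520

There are C(52,6) = 20358520 possible draws.
By inclusion-exclusion on the complements, draws missing all aces or all diamonds: C(48,6) + C(39,6) − C(36,6) = 12271512 + 3262623 − 1947792 = 13586343.
So draws with at least one of each: 20358520 − 13586343 = 6772177, probability 6772177/20358520.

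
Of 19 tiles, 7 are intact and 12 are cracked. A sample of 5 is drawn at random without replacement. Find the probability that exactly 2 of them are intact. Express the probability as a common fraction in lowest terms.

385/969

There are C(19,5) = 11628 ways to choose 5 from 19.
Selections with exactly 2 intact: choose 2 of the 7 intact and 3 of the 12 cracked, C(7,2)·C(12,3) = 21·220 = 4620.
Probability = 4620/11628 = 385/969.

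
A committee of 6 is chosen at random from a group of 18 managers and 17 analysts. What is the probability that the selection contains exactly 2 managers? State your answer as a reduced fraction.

Total number of selections: C(35,6) = 1623160.
Selections with exactly 2 managers: choose 2 of the 18 managers and 4 of the 17 analysts, C(18,2)·C(17,4) = 153·2380 = 364140.
Probability = 364140/1623160 = 153/682.

153/682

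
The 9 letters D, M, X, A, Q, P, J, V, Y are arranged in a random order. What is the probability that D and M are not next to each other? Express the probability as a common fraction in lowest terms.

7/9

There are 9! = 362880 arrangements.
Arrangements with D and M adjacent: 2·8! = 80640.
So not adjacent: 362880 − 80640 = 282240, probability 282240/362880 = 7/9.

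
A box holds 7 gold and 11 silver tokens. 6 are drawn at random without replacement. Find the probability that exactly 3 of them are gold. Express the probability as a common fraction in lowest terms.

275/884

There are C(18,6) = 18564 ways to choose 6 from 18.
Selections with exactly 3 gold: choose 3 of the 7 gold and 3 of the 11 silver, C(7,3)·C(11,3) = 35·165 = 5775.
Probability = 5775/18564 = 275/884.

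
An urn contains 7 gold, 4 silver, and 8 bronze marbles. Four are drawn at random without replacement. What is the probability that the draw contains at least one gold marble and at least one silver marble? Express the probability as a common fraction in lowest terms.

1043/1938

There are C(19,4) = 3876 possible draws.
By inclusion-exclusion on the complements, draws missing all gold or all silver: C(12,4) + C(15,4) − C(8,4) = 495 + 1365 − 70 = 1790.
So draws with at least one of each: 3876 − 1790 = 2086, probability 2086/3876 = 1043/1938.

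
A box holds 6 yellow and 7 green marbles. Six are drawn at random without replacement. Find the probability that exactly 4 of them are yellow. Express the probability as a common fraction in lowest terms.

There are C(13,6) = 1716 ways to choose 6 from 13.
Selections with exactly 4 yellow: choose 4 of the 6 yellow and 2 of the 7 green, C(6,4)·C(7,2) = 15·21 = 315.
Probability = 315/1716 = 105/572.

105/572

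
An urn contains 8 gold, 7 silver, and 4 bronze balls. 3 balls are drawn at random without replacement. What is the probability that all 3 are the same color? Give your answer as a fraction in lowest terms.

5/51

There are C(19,3) = 969 ways to draw 3 balls.
All same color: C(8,3) + C(7,3) + C(4,3) = 56 + 35 + 4 = 95.
Probability = 95/969 = 5/51.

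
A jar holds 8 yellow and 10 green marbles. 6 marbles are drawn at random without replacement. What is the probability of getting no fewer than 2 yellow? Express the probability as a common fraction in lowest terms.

389/442

There are C(18,6) = 18564 ways to choose the 6.
Count the complement (fewer than 2 yellow): C(8,0)·C(10,6) + C(8,1)·C(10,5) = 210 + 2016 = 2226.
Probability = 1 − 2226/18564 = 16338/18564 = 389/442.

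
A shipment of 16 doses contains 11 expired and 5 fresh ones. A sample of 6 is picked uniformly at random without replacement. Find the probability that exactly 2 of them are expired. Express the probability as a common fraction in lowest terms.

25/728

Total number of selections: C(16,6) = 8008.
Selections with exactly 2 expired: choose 2 of the 11 expired and 4 of the 5 fresh, C(11,2)·C(5,4) = 55·5 = 275.
Probability = 275/8008 = 25/728.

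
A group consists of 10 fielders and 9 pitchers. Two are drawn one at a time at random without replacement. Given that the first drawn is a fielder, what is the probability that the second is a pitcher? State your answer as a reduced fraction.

After removing one fielder, 18 remain: 9 fielders and 9 pitchers.
So the probability the next is a pitcher is 9/18 = 1/2.

1/2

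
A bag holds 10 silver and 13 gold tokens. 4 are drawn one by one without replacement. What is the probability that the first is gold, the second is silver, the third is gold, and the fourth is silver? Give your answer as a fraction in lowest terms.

Multiply the conditional probabilities at each draw: 13/23 · 10/22 · 12/21 · 9/20 = 14040/212520 = 117/1771.

117/1771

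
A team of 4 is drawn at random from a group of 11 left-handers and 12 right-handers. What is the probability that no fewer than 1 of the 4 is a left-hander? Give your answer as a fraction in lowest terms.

There are C(23,4) = 8855 ways to choose the 4.
The complement is all 4 are right-handers: C(12,4) = 495.
Probability = 1 − 495/8855 = 8360/8855 = 152/161.

152/161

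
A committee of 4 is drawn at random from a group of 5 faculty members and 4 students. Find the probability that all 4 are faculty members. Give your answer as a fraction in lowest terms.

5/126

There are C(9,4) = 126 possible selections.
Selections with all faculty members: C(5,4) = 5.
Probability = 5/126.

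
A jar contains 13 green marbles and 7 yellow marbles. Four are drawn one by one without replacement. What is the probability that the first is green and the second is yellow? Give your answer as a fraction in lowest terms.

91/380

Multiply the conditional probabilities at each draw: 13/20 · 7/19 = 91/380.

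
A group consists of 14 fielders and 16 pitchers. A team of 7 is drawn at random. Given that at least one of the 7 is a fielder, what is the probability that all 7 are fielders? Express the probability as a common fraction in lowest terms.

33/19465

Work in counts. Selections with at least one fielder: C(30,7) − C(16,7) = 2035800 − 11440 = 2024360.
Of those, selections where all 7 are fielders: C(14,7) = 3432.
Conditional probability = 3432/2024360 = 33/19465.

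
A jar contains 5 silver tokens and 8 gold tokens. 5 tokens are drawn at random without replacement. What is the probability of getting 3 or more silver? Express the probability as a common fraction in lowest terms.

107/429

There are C(13,5) = 1287 ways to choose the 5.
Favorable selections (3 or more silver): C(5,3)·C(8,2) + C(5,4)·C(8,1) + C(5,5)·C(8,0) = 280 + 40 + 1 = 321.
Probability = 321/1287 = 107/429.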